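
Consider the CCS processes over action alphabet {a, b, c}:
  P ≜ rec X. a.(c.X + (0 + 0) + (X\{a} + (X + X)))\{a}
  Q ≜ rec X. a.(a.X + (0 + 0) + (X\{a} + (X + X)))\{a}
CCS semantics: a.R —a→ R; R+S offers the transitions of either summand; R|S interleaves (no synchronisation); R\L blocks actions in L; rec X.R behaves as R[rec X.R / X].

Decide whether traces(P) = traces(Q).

Reachable graph of P (3 states):
  p0 = rec X. a.(c.X + (0 + 0) + (X\{a} + (X + X)))\{a} :: ··a··> p1
  p1 = (c.(rec X. a.(c.X + (0 + 0) + (X\{a} + (X + X)))\{a}) + (0 + 0) + ((rec X. a.(c.X + (0 + 0) + (X\{a} + (X + X)))\{a})\{a} + ((rec X. a.(c.X + (0 + 0) + (X\{a} + (X + X)))\{a}) + (rec X. a.(c.X + (0 + 0) + (X\{a} + (X + X)))\{a}))))\{a} :: ··c··> p2
  p2 = (rec X. a.(c.X + (0 + 0) + (X\{a} + (X + X)))\{a})\{a} :: ·
Reachable graph of Q (2 states):
  q0 = rec X. a.(a.X + (0 + 0) + (X\{a} + (X + X)))\{a} :: ··a··> q1
  q1 = (a.(rec X. a.(a.X + (0 + 0) + (X\{a} + (X + X)))\{a}) + (0 + 0) + ((rec X. a.(a.X + (0 + 0) + (X\{a} + (X + X)))\{a})\{a} + ((rec X. a.(a.X + (0 + 0) + (X\{a} + (X + X)))\{a}) + (rec X. a.(a.X + (0 + 0) + (X\{a} + (X + X)))\{a}))))\{a} :: ·
Trace ⟨ac⟩ through P, begin at {p0}:
  after a @ step 1: {p1}
  after c @ step 2: {p2}
  P completes σ.
Trace ⟨ac⟩ through Q, begin at {q0}:
  after a @ step 1: {q1}
  after c @ step 2: ∅ (Q stuck)

traces(P) ≠ traces(Q) — witness ⟨ac⟩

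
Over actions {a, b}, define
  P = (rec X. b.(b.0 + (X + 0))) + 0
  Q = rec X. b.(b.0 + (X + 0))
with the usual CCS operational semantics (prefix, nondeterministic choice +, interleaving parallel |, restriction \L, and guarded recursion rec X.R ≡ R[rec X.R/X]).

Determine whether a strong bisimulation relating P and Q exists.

YES

LTS(P): 3 reachable states
  s0 = (rec X. b.(b.0 + (X + 0))) + 0 ⊢ -b-> s1
  s1 = b.0 + ((rec X. b.(b.0 + (X + 0))) + 0) ⊢ -b-> s1, -b-> s2
  s2 = 0 ⊢ stopped
LTS(Q): 3 reachable states
  t0 = rec X. b.(b.0 + (X + 0)) ⊢ -b-> t1
  t1 = b.0 + ((rec X. b.(b.0 + (X + 0))) + 0) ⊢ -b-> t1, -b-> t2
  t2 = 0 ⊢ stopped
Partition-refinement fixed point:
  B0 = {s0, t0}
  B1 = {s1, t1}
  B2 = {s2, t2}
s0 ∈ B0, t0 ∈ B0 → same block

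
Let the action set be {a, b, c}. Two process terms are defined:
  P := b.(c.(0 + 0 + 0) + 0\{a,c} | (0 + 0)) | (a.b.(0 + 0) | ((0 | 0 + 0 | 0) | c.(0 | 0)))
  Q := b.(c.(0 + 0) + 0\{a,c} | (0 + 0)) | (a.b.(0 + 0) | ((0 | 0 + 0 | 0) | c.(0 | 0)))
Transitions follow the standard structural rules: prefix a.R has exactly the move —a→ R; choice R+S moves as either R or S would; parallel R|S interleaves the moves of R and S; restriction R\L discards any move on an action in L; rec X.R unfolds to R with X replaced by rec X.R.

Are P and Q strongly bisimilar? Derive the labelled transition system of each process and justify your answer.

LTS(P): 18 reachable states
  p0 = b.(c.(0 + 0 + 0) + 0\{a,c} | (0 + 0)) | (a.b.(0 + 0) | ((0 | 0 + 0 | 0) | c.(0 | 0))) ⊢ =a=> p1, =b=> p2, =c=> p3
  p1 = b.(c.(0 + 0 + 0) + 0\{a,c} | (0 + 0)) | (b.(0 + 0) | ((0 | 0 + 0 | 0) | c.(0 | 0))) ⊢ =b=> p4, =b=> p5, =c=> p6
  p2 = (c.(0 + 0 + 0) + 0\{a,c} | (0 + 0)) | (a.b.(0 + 0) | ((0 | 0 + 0 | 0) | c.(0 | 0))) ⊢ =a=> p4, =c=> p7, =c=> p8
  p3 = b.(c.(0 + 0 + 0) + 0\{a,c} | (0 + 0)) | (a.b.(0 + 0) | ((0 | 0 + 0 | 0) | (0 | 0))) ⊢ =a=> p6, =b=> p8
  p4 = (c.(0 + 0 + 0) + 0\{a,c} | (0 + 0)) | (b.(0 + 0) | ((0 | 0 + 0 | 0) | c.(0 | 0))) ⊢ =b=> p9, =c=> p10, =c=> p11
  p5 = b.(c.(0 + 0 + 0) + 0\{a,c} | (0 + 0)) | ((0 + 0) | ((0 | 0 + 0 | 0) | c.(0 | 0))) ⊢ =b=> p9, =c=> p12
  p6 = b.(c.(0 + 0 + 0) + 0\{a,c} | (0 + 0)) | (b.(0 + 0) | ((0 | 0 + 0 | 0) | (0 | 0))) ⊢ =b=> p11, =b=> p12
  p7 = (0 + 0 + 0) | (a.b.(0 + 0) | ((0 | 0 + 0 | 0) | c.(0 | 0))) ⊢ =a=> p10, =c=> p13
  p8 = (c.(0 + 0 + 0) + 0\{a,c} | (0 + 0)) | (a.b.(0 + 0) | ((0 | 0 + 0 | 0) | (0 | 0))) ⊢ =a=> p11, =c=> p13
  p9 = (c.(0 + 0 + 0) + 0\{a,c} | (0 + 0)) | ((0 + 0) | ((0 | 0 + 0 | 0) | c.(0 | 0))) ⊢ =c=> p14, =c=> p15
  p10 = (0 + 0 + 0) | (b.(0 + 0) | ((0 | 0 + 0 | 0) | c.(0 | 0))) ⊢ =b=> p14, =c=> p16
  p11 = (c.(0 + 0 + 0) + 0\{a,c} | (0 + 0)) | (b.(0 + 0) | ((0 | 0 + 0 | 0) | (0 | 0))) ⊢ =b=> p15, =c=> p16
  p12 = b.(c.(0 + 0 + 0) + 0\{a,c} | (0 + 0)) | ((0 + 0) | ((0 | 0 + 0 | 0) | (0 | 0))) ⊢ =b=> p15
  p13 = (0 + 0 + 0) | (a.b.(0 + 0) | ((0 | 0 + 0 | 0) | (0 | 0))) ⊢ =a=> p16
  p14 = (0 + 0 + 0) | ((0 + 0) | ((0 | 0 + 0 | 0) | c.(0 | 0))) ⊢ =c=> p17
  p15 = (c.(0 + 0 + 0) + 0\{a,c} | (0 + 0)) | ((0 + 0) | ((0 | 0 + 0 | 0) | (0 | 0))) ⊢ =c=> p17
  p16 = (0 + 0 + 0) | (b.(0 + 0) | ((0 | 0 + 0 | 0) | (0 | 0))) ⊢ =b=> p17
  p17 = (0 + 0 + 0) | ((0 + 0) | ((0 | 0 + 0 | 0) | (0 | 0))) ⊢ deadlocked
LTS(Q): 18 reachable states
  q0 = b.(c.(0 + 0) + 0\{a,c} | (0 + 0)) | (a.b.(0 + 0) | ((0 | 0 + 0 | 0) | c.(0 | 0))) ⊢ =a=> q1, =b=> q2, =c=> q3
  q1 = b.(c.(0 + 0) + 0\{a,c} | (0 + 0)) | (b.(0 + 0) | ((0 | 0 + 0 | 0) | c.(0 | 0))) ⊢ =b=> q4, =b=> q5, =c=> q6
  q2 = (c.(0 + 0) + 0\{a,c} | (0 + 0)) | (a.b.(0 + 0) | ((0 | 0 + 0 | 0) | c.(0 | 0))) ⊢ =a=> q4, =c=> q7, =c=> q8
  q3 = b.(c.(0 + 0) + 0\{a,c} | (0 + 0)) | (a.b.(0 + 0) | ((0 | 0 + 0 | 0) | (0 | 0))) ⊢ =a=> q6, =b=> q8
  q4 = (c.(0 + 0) + 0\{a,c} | (0 + 0)) | (b.(0 + 0) | ((0 | 0 + 0 | 0) | c.(0 | 0))) ⊢ =b=> q9, =c=> q10, =c=> q11
  q5 = b.(c.(0 + 0) + 0\{a,c} | (0 + 0)) | ((0 + 0) | ((0 | 0 + 0 | 0) | c.(0 | 0))) ⊢ =b=> q9, =c=> q12
  q6 = b.(c.(0 + 0) + 0\{a,c} | (0 + 0)) | (b.(0 + 0) | ((0 | 0 + 0 | 0) | (0 | 0))) ⊢ =b=> q11, =b=> q12
  q7 = (0 + 0) | (a.b.(0 + 0) | ((0 | 0 + 0 | 0) | c.(0 | 0))) ⊢ =a=> q10, =c=> q13
  q8 = (c.(0 + 0) + 0\{a,c} | (0 + 0)) | (a.b.(0 + 0) | ((0 | 0 + 0 | 0) | (0 | 0))) ⊢ =a=> q11, =c=> q13
  q9 = (c.(0 + 0) + 0\{a,c} | (0 + 0)) | ((0 + 0) | ((0 | 0 + 0 | 0) | c.(0 | 0))) ⊢ =c=> q14, =c=> q15
  q10 = (0 + 0) | (b.(0 + 0) | ((0 | 0 + 0 | 0) | c.(0 | 0))) ⊢ =b=> q14, =c=> q16
  q11 = (c.(0 + 0) + 0\{a,c} | (0 + 0)) | (b.(0 + 0) | ((0 | 0 + 0 | 0) | (0 | 0))) ⊢ =b=> q15, =c=> q16
  q12 = b.(c.(0 + 0) + 0\{a,c} | (0 + 0)) | ((0 + 0) | ((0 | 0 + 0 | 0) | (0 | 0))) ⊢ =b=> q15
  q13 = (0 + 0) | (a.b.(0 + 0) | ((0 | 0 + 0 | 0) | (0 | 0))) ⊢ =a=> q16
  q14 = (0 + 0) | ((0 + 0) | ((0 | 0 + 0 | 0) | c.(0 | 0))) ⊢ =c=> q17
  q15 = (c.(0 + 0) + 0\{a,c} | (0 + 0)) | ((0 + 0) | ((0 | 0 + 0 | 0) | (0 | 0))) ⊢ =c=> q17
  q16 = (0 + 0) | (b.(0 + 0) | ((0 | 0 + 0 | 0) | (0 | 0))) ⊢ =b=> q17
  q17 = (0 + 0) | ((0 + 0) | ((0 | 0 + 0 | 0) | (0 | 0))) ⊢ deadlocked
Bisimilarity quotient blocks:
  B0 = {p0, q0}
  B1 = {p2, q2}
  B2 = {p7, p8, q7, q8}
  B3 = {p10, p11, q10, q11}
  B4 = {p14, p15, q14, q15}
  B5 = {p17, q17}
  B6 = {p16, q16}
  B7 = {p13, q13}
  B8 = {p4, q4}
  B9 = {p9, q9}
  B10 = {p1, q1}
  B11 = {p5, q5}
  B12 = {p12, q12}
  B13 = {p6, q6}
  B14 = {p3, q3}
p0 ∈ B0, q0 ∈ B0 → same block

bisimilar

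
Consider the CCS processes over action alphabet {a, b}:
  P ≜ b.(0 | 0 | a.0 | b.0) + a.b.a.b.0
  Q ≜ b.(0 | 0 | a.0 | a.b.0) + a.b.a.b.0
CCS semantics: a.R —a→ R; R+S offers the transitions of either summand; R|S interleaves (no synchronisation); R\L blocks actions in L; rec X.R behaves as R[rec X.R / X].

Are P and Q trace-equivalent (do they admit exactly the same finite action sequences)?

trace-distinct — witness ⟨bb⟩

P's transition system — 9 states:
  p0 = b.(0 | 0 | a.0 | b.0) + a.b.a.b.0 :: —a→ p1, —b→ p2
  p1 = b.a.b.0 :: —b→ p3
  p2 = 0 | 0 | a.0 | b.0 :: —a→ p4, —b→ p5
  p3 = a.b.0 :: —a→ p6
  p4 = 0 | 0 | 0 | b.0 :: —b→ p7
  p5 = 0 | 0 | a.0 | 0 :: —a→ p7
  p6 = b.0 :: —b→ p8
  p7 = 0 | 0 | 0 | 0 :: (no moves)
  p8 = 0 :: (no moves)
Q's transition system — 11 states:
  q0 = b.(0 | 0 | a.0 | a.b.0) + a.b.a.b.0 :: —a→ q1, —b→ q2
  q1 = b.a.b.0 :: —b→ q3
  q2 = 0 | 0 | a.0 | a.b.0 :: —a→ q4, —a→ q5
  q3 = a.b.0 :: —a→ q6
  q4 = 0 | 0 | 0 | a.b.0 :: —a→ q7
  q5 = 0 | 0 | a.0 | b.0 :: —a→ q7, —b→ q8
  q6 = b.0 :: —b→ q9
  q7 = 0 | 0 | 0 | b.0 :: —b→ q10
  q8 = 0 | 0 | a.0 | 0 :: —a→ q10
  q9 = 0 :: (no moves)
  q10 = 0 | 0 | 0 | 0 :: (no moves)
Executing bb from P (initial set {p0}):
  after b @ step 1: {p2}
  after b @ step 2: {p5}
  P completes σ.
Executing bb from Q (initial set {q0}):
  after b @ step 1: {q2}
  after b @ step 2: ∅  — Q cannot continue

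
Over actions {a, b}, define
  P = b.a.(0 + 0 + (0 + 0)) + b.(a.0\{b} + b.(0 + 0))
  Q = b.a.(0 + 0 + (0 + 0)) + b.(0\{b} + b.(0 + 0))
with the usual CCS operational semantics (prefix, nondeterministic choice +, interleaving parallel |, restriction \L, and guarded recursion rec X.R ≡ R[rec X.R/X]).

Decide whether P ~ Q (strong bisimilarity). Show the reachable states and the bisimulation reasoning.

Reachable graph of P (6 states):
  p0 = b.a.(0 + 0 + (0 + 0)) + b.(a.0\{b} + b.(0 + 0)) | ··b··> p1, ··b··> p2
  p1 = a.(0 + 0 + (0 + 0)) | ··a··> p3
  p2 = a.0\{b} + b.(0 + 0) | ··a··> p4, ··b··> p5
  p3 = 0 + 0 + (0 + 0) | (no moves)
  p4 = 0\{b} | (no moves)
  p5 = 0 + 0 | (no moves)
Reachable graph of Q (5 states):
  q0 = b.a.(0 + 0 + (0 + 0)) + b.(0\{b} + b.(0 + 0)) | ··b··> q1, ··b··> q2
  q1 = 0\{b} + b.(0 + 0) | ··b··> q3
  q2 = a.(0 + 0 + (0 + 0)) | ··a··> q4
  q3 = 0 + 0 | (no moves)
  q4 = 0 + 0 + (0 + 0) | (no moves)
Coarsest stable partition (strong bisimilarity classes):
  B0 = {p0}
  B1 = {p1, q2}
  B2 = {p3, p4, p5, q3, q4}
  B3 = {p2}
  B4 = {q0}
  B5 = {q1}
p0 ∈ B0, q0 ∈ B4 → different blocks

not bisimilar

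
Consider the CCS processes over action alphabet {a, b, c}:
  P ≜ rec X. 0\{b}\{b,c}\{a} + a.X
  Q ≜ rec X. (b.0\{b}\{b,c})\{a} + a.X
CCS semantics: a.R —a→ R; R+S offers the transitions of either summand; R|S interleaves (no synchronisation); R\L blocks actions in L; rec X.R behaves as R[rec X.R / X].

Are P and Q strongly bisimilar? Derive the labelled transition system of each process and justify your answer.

LTS(P): 1 reachable states
  m0 = rec X. 0\{b}\{b,c}\{a} + a.X :: -a-> m0
LTS(Q): 2 reachable states
  n0 = rec X. (b.0\{b}\{b,c})\{a} + a.X :: -a-> n0, -b-> n1
  n1 = 0\{b}\{b,c}\{a} :: ∅
Partition-refinement fixed point:
  B0 = {m0}
  B1 = {n0}
  B2 = {n1}
m0 ∈ B0, n0 ∈ B1 → different blocks

NO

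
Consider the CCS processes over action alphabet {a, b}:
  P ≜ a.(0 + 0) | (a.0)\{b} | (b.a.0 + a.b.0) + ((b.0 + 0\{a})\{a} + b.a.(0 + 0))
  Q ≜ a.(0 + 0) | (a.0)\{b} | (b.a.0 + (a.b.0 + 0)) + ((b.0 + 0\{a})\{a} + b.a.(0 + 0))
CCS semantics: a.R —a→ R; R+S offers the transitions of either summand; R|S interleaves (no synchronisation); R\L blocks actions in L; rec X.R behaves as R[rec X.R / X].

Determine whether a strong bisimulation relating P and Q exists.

Reachable graph of P (19 states):
  p0 = a.(0 + 0) | (a.0)\{b} | (b.a.0 + a.b.0) + ((b.0 + 0\{a})\{a} + b.a.(0 + 0)) | -a-> p1, -a-> p2, -a-> p3, -b-> p4, -b-> p5, -b-> p6
  p1 = (0 + 0) | (a.0)\{b} | (b.a.0 + a.b.0) | -a-> p7, -a-> p8, -b-> p9
  p2 = a.(0 + 0) | (a.0)\{b} | b.0 | -a-> p10, -a-> p7, -b-> p11
  p3 = a.(0 + 0) | 0\{b} | (b.a.0 + a.b.0) | -a-> p10, -a-> p8, -b-> p12
  p4 = 0\{a} | (no moves)
  p5 = a.(0 + 0) | -a-> p13
  p6 = a.(0 + 0) | (a.0)\{b} | a.0 | -a-> p11, -a-> p12, -a-> p9
  p7 = (0 + 0) | (a.0)\{b} | b.0 | -a-> p14, -b-> p15
  p8 = (0 + 0) | 0\{b} | (b.a.0 + a.b.0) | -a-> p14, -b-> p16
  p9 = (0 + 0) | (a.0)\{b} | a.0 | -a-> p15, -a-> p16
  p10 = a.(0 + 0) | 0\{b} | b.0 | -a-> p14, -b-> p17
  p11 = a.(0 + 0) | (a.0)\{b} | 0 | -a-> p15, -a-> p17
  p12 = a.(0 + 0) | 0\{b} | a.0 | -a-> p16, -a-> p17
  p13 = 0 + 0 | (no moves)
  p14 = (0 + 0) | 0\{b} | b.0 | -b-> p18
  p15 = (0 + 0) | (a.0)\{b} | 0 | -a-> p18
  p16 = (0 + 0) | 0\{b} | a.0 | -a-> p18
  p17 = a.(0 + 0) | 0\{b} | 0 | -a-> p18
  p18 = (0 + 0) | 0\{b} | 0 | (no moves)
Reachable graph of Q (19 states):
  q0 = a.(0 + 0) | (a.0)\{b} | (b.a.0 + (a.b.0 + 0)) + ((b.0 + 0\{a})\{a} + b.a.(0 + 0)) | -a-> q1, -a-> q2, -a-> q3, -b-> q4, -b-> q5, -b-> q6
  q1 = (0 + 0) | (a.0)\{b} | (b.a.0 + (a.b.0 + 0)) | -a-> q7, -a-> q8, -b-> q9
  q2 = a.(0 + 0) | (a.0)\{b} | b.0 | -a-> q10, -a-> q7, -b-> q11
  q3 = a.(0 + 0) | 0\{b} | (b.a.0 + (a.b.0 + 0)) | -a-> q10, -a-> q8, -b-> q12
  q4 = 0\{a} | (no moves)
  q5 = a.(0 + 0) | -a-> q13
  q6 = a.(0 + 0) | (a.0)\{b} | a.0 | -a-> q11, -a-> q12, -a-> q9
  q7 = (0 + 0) | (a.0)\{b} | b.0 | -a-> q14, -b-> q15
  q8 = (0 + 0) | 0\{b} | (b.a.0 + (a.b.0 + 0)) | -a-> q14, -b-> q16
  q9 = (0 + 0) | (a.0)\{b} | a.0 | -a-> q15, -a-> q16
  q10 = a.(0 + 0) | 0\{b} | b.0 | -a-> q14, -b-> q17
  q11 = a.(0 + 0) | (a.0)\{b} | 0 | -a-> q15, -a-> q17
  q12 = a.(0 + 0) | 0\{b} | a.0 | -a-> q16, -a-> q17
  q13 = 0 + 0 | (no moves)
  q14 = (0 + 0) | 0\{b} | b.0 | -b-> q18
  q15 = (0 + 0) | (a.0)\{b} | 0 | -a-> q18
  q16 = (0 + 0) | 0\{b} | a.0 | -a-> q18
  q17 = a.(0 + 0) | 0\{b} | 0 | -a-> q18
  q18 = (0 + 0) | 0\{b} | 0 | (no moves)
Bisimilarity quotient blocks:
  B0 = {p0, q0}
  B1 = {p1, p2, p3, q1, q2, q3}
  B2 = {p10, p7, p8, q10, q7, q8}
  B3 = {p15, p16, p17, p5, q15, q16, q17, q5}
  B4 = {p13, p18, p4, q13, q18, q4}
  B5 = {p14, q14}
  B6 = {p11, p12, p9, q11, q12, q9}
  B7 = {p6, q6}
p0 ∈ B0, q0 ∈ B0 → same block

P ~ Q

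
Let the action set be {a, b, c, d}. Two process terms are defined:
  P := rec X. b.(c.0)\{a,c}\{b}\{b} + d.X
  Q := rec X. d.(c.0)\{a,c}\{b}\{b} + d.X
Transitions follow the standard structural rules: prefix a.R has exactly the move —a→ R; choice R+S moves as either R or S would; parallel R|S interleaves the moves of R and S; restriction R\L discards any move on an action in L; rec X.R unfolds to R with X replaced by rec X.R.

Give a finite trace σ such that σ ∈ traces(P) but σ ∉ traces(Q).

b

P's transition system — 2 states:
  u0 = rec X. b.(c.0)\{a,c}\{b}\{b} + d.X :: =b=> u1, =d=> u0
  u1 = (c.0)\{a,c}\{b}\{b} :: deadlocked
Q's transition system — 2 states:
  v0 = rec X. d.(c.0)\{a,c}\{b}\{b} + d.X :: =d=> v0, =d=> v1
  v1 = (c.0)\{a,c}\{b}\{b} :: deadlocked
Trace ⟨b⟩ through P, begin at {u0}:
  step 1 (b): {u1}
  ✓ P
Trace ⟨b⟩ through Q, begin at {v0}:
  step 1 (b): no successor for Q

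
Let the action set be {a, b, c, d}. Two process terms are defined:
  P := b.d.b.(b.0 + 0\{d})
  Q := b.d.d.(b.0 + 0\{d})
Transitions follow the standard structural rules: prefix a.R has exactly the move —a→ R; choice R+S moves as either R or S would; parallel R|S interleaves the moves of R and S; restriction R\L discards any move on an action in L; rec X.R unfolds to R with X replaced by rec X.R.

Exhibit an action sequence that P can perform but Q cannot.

P's transition system — 5 states:
  s0 = b.d.b.(b.0 + 0\{d}) has moves -b-> s1
  s1 = d.b.(b.0 + 0\{d}) has moves -d-> s2
  s2 = b.(b.0 + 0\{d}) has moves -b-> s3
  s3 = b.0 + 0\{d} has moves -b-> s4
  s4 = 0 has moves ·
Q's transition system — 5 states:
  t0 = b.d.d.(b.0 + 0\{d}) has moves -b-> t1
  t1 = d.d.(b.0 + 0\{d}) has moves -d-> t2
  t2 = d.(b.0 + 0\{d}) has moves -d-> t3
  t3 = b.0 + 0\{d} has moves -b-> t4
  t4 = 0 has moves ·
Run σ = ⟨bdb⟩ on P: start {s0}
  [1] b ⇒ {s1}
  [2] d ⇒ {s2}
  [3] b ⇒ {s3}
  ✓ P
Run σ = ⟨bdb⟩ on Q: start {t0}
  [1] b ⇒ {t1}
  [2] d ⇒ {t2}
  [3] b ⇒ ∅ (Q stuck)

bdb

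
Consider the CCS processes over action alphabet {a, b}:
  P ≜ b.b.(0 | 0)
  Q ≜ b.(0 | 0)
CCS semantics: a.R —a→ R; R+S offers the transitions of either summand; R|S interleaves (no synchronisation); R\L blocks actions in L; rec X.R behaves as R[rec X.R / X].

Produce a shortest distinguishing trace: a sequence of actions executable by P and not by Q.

Reachable graph of P (3 states):
  m0 = b.b.(0 | 0) ⊢ ··b··> m1
  m1 = b.(0 | 0) ⊢ ··b··> m2
  m2 = 0 | 0 ⊢ stopped
Reachable graph of Q (2 states):
  n0 = b.(0 | 0) ⊢ ··b··> n1
  n1 = 0 | 0 ⊢ stopped
Trace ⟨bb⟩ through P, begin at {m0}:
  after b @ step 1: {m1}
  after b @ step 2: {m2}
  ✓ P
Trace ⟨bb⟩ through Q, begin at {n0}:
  after b @ step 1: {n1}
  after b @ step 2: ∅ (Q stuck)

bb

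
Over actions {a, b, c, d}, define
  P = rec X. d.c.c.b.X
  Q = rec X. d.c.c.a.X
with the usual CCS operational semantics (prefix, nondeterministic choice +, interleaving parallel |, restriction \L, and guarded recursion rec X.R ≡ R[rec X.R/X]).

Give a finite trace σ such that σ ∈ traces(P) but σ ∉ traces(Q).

dccb

Reachable graph of P (4 states):
  u0 = rec X. d.c.c.b.X → —d→ u1
  u1 = c.c.b.(rec X. d.c.c.b.X) → —c→ u2
  u2 = c.b.(rec X. d.c.c.b.X) → —c→ u3
  u3 = b.(rec X. d.c.c.b.X) → —b→ u0
Reachable graph of Q (4 states):
  v0 = rec X. d.c.c.a.X → —d→ v1
  v1 = c.c.a.(rec X. d.c.c.a.X) → —c→ v2
  v2 = c.a.(rec X. d.c.c.a.X) → —c→ v3
  v3 = a.(rec X. d.c.c.a.X) → —a→ v0
Run σ = ⟨dccb⟩ on P: start {u0}
  after d @ step 1: {u1}
  after c @ step 2: {u2}
  after c @ step 3: {u3}
  after b @ step 4: {u0}
  — P admits the full trace.
Run σ = ⟨dccb⟩ on Q: start {v0}
  after d @ step 1: {v1}
  after c @ step 2: {v2}
  after c @ step 3: {v3}
  after b @ step 4: ∅  — Q cannot continue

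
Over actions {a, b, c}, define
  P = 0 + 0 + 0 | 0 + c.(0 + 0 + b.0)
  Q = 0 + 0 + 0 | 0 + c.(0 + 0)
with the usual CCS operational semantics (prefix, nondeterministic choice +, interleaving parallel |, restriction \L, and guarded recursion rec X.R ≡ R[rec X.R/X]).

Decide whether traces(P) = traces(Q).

trace-distinct — witness ⟨cb⟩

LTS(P): 3 reachable states
  p0 = 0 + 0 + 0 | 0 + c.(0 + 0 + b.0) → ··c··> p1
  p1 = 0 + 0 + b.0 → ··b··> p2
  p2 = 0 → (no moves)
LTS(Q): 2 reachable states
  q0 = 0 + 0 + 0 | 0 + c.(0 + 0) → ··c··> q1
  q1 = 0 + 0 → (no moves)
Trace ⟨cb⟩ through P, begin at {p0}:
  step 1 (c): {p1}
  step 2 (b): {p2}
  — P admits the full trace.
Trace ⟨cb⟩ through Q, begin at {q0}:
  step 1 (c): {q1}
  step 2 (b): ∅  — Q cannot continue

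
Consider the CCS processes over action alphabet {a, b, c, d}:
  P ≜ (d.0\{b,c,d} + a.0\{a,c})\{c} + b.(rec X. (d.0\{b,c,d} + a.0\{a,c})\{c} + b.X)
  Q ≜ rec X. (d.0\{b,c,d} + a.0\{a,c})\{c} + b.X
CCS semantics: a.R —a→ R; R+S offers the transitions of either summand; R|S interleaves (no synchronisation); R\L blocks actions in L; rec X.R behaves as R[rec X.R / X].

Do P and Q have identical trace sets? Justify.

Reachable graph of P (4 states):
  m0 = (d.0\{b,c,d} + a.0\{a,c})\{c} + b.(rec X. (d.0\{b,c,d} + a.0\{a,c})\{c} + b.X) | =a=> m1, =b=> m2, =d=> m3
  m1 = 0\{a,c}\{c} | ∅
  m2 = rec X. (d.0\{b,c,d} + a.0\{a,c})\{c} + b.X | =a=> m1, =b=> m2, =d=> m3
  m3 = 0\{b,c,d}\{c} | ∅
Reachable graph of Q (3 states):
  n0 = rec X. (d.0\{b,c,d} + a.0\{a,c})\{c} + b.X | =a=> n1, =b=> n0, =d=> n2
  n1 = 0\{a,c}\{c} | ∅
  n2 = 0\{b,c,d}\{c} | ∅
Partition-refinement fixed point:
  B0 = {m0, m2, n0}
  B1 = {m1, m3, n1, n2}
m0 ∈ B0, n0 ∈ B0 → same block
Bisimilar ⇒ trace-equivalent.

traces(P) = traces(Q)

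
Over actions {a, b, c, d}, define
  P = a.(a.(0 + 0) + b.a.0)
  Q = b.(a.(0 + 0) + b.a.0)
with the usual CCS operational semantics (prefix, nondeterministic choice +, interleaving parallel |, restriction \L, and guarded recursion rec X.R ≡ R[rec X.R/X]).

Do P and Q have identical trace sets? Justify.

traces(P) ≠ traces(Q) — witness ⟨a⟩

LTS(P): 5 reachable states
  u0 = a.(a.(0 + 0) + b.a.0) | ··a··> u1
  u1 = a.(0 + 0) + b.a.0 | ··a··> u2, ··b··> u3
  u2 = 0 + 0 | ·
  u3 = a.0 | ··a··> u4
  u4 = 0 | ·
LTS(Q): 5 reachable states
  v0 = b.(a.(0 + 0) + b.a.0) | ··b··> v1
  v1 = a.(0 + 0) + b.a.0 | ··a··> v2, ··b··> v3
  v2 = 0 + 0 | ·
  v3 = a.0 | ··a··> v4
  v4 = 0 | ·
Executing a from P (initial set {u0}):
  [1] a ⇒ {u1}
  ✓ P
Executing a from Q (initial set {v0}):
  [1] a ⇒ ∅ (Q stuck)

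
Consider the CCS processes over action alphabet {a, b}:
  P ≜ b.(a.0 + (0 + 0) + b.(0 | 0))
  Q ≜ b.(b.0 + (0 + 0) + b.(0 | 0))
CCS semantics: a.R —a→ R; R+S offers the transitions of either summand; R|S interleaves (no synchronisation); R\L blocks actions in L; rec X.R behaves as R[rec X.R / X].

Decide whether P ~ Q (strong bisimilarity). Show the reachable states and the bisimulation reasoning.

P ≁ Q

P's transition system — 4 states:
  m0 = b.(a.0 + (0 + 0) + b.(0 | 0)) ⊢ --b--▸ m1
  m1 = a.0 + (0 + 0) + b.(0 | 0) ⊢ --a--▸ m2, --b--▸ m3
  m2 = 0 ⊢ ·
  m3 = 0 | 0 ⊢ ·
Q's transition system — 4 states:
  n0 = b.(b.0 + (0 + 0) + b.(0 | 0)) ⊢ --b--▸ n1
  n1 = b.0 + (0 + 0) + b.(0 | 0) ⊢ --b--▸ n2, --b--▸ n3
  n2 = 0 ⊢ ·
  n3 = 0 | 0 ⊢ ·
Bisimilarity quotient blocks:
  B0 = {m0}
  B1 = {m1}
  B2 = {m2, m3, n2, n3}
  B3 = {n0}
  B4 = {n1}
m0 ∈ B0, n0 ∈ B3 → different blocks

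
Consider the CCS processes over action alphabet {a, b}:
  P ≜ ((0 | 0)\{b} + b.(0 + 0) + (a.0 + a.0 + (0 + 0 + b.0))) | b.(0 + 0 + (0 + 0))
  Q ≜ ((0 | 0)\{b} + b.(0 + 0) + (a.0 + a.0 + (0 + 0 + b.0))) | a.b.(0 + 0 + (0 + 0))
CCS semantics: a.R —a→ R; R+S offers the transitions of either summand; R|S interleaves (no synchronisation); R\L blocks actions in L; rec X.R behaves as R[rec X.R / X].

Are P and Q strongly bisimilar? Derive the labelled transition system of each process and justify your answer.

NO

LTS(P): 6 reachable states
  p0 = ((0 | 0)\{b} + b.(0 + 0) + (a.0 + a.0 + (0 + 0 + b.0))) | b.(0 + 0 + (0 + 0)) ⊢ ··a··> p1, ··b··> p1, ··b··> p2, ··b··> p3
  p1 = 0 | b.(0 + 0 + (0 + 0)) ⊢ ··b··> p4
  p2 = ((0 | 0)\{b} + b.(0 + 0) + (a.0 + a.0 + (0 + 0 + b.0))) | (0 + 0 + (0 + 0)) ⊢ ··a··> p4, ··b··> p4, ··b··> p5
  p3 = (0 + 0) | b.(0 + 0 + (0 + 0)) ⊢ ··b··> p5
  p4 = 0 | (0 + 0 + (0 + 0)) ⊢ (no moves)
  p5 = (0 + 0) | (0 + 0 + (0 + 0)) ⊢ (no moves)
LTS(Q): 9 reachable states
  q0 = ((0 | 0)\{b} + b.(0 + 0) + (a.0 + a.0 + (0 + 0 + b.0))) | a.b.(0 + 0 + (0 + 0)) ⊢ ··a··> q1, ··a··> q2, ··b··> q2, ··b··> q3
  q1 = ((0 | 0)\{b} + b.(0 + 0) + (a.0 + a.0 + (0 + 0 + b.0))) | b.(0 + 0 + (0 + 0)) ⊢ ··a··> q4, ··b··> q4, ··b··> q5, ··b··> q6
  q2 = 0 | a.b.(0 + 0 + (0 + 0)) ⊢ ··a··> q4
  q3 = (0 + 0) | a.b.(0 + 0 + (0 + 0)) ⊢ ··a··> q6
  q4 = 0 | b.(0 + 0 + (0 + 0)) ⊢ ··b··> q7
  q5 = ((0 | 0)\{b} + b.(0 + 0) + (a.0 + a.0 + (0 + 0 + b.0))) | (0 + 0 + (0 + 0)) ⊢ ··a··> q7, ··b··> q7, ··b··> q8
  q6 = (0 + 0) | b.(0 + 0 + (0 + 0)) ⊢ ··b··> q8
  q7 = 0 | (0 + 0 + (0 + 0)) ⊢ (no moves)
  q8 = (0 + 0) | (0 + 0 + (0 + 0)) ⊢ (no moves)
Bisimilarity quotient blocks:
  B0 = {p0, q1}
  B1 = {p1, p3, q4, q6}
  B2 = {p4, p5, q7, q8}
  B3 = {p2, q5}
  B4 = {q0}
  B5 = {q2, q3}
p0 ∈ B0, q0 ∈ B4 → different blocks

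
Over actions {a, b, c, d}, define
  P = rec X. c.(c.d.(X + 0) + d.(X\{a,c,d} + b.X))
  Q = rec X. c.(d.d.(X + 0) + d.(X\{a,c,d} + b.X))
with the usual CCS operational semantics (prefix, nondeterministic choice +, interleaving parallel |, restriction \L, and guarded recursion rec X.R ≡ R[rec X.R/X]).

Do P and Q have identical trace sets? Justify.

Reachable graph of P (5 states):
  u0 = rec X. c.(c.d.(X + 0) + d.(X\{a,c,d} + b.X)) → =c=> u1
  u1 = c.d.((rec X. c.(c.d.(X + 0) + d.(X\{a,c,d} + b.X))) + 0) + d.((rec X. c.(c.d.(X + 0) + d.(X\{a,c,d} + b.X)))\{a,c,d} + b.(rec X. c.(c.d.(X + 0) + d.(X\{a,c,d} + b.X)))) → =c=> u2, =d=> u3
  u2 = d.((rec X. c.(c.d.(X + 0) + d.(X\{a,c,d} + b.X))) + 0) → =d=> u4
  u3 = (rec X. c.(c.d.(X + 0) + d.(X\{a,c,d} + b.X)))\{a,c,d} + b.(rec X. c.(c.d.(X + 0) + d.(X\{a,c,d} + b.X))) → =b=> u0
  u4 = (rec X. c.(c.d.(X + 0) + d.(X\{a,c,d} + b.X))) + 0 → =c=> u1
Reachable graph of Q (5 states):
  v0 = rec X. c.(d.d.(X + 0) + d.(X\{a,c,d} + b.X)) → =c=> v1
  v1 = d.d.((rec X. c.(d.d.(X + 0) + d.(X\{a,c,d} + b.X))) + 0) + d.((rec X. c.(d.d.(X + 0) + d.(X\{a,c,d} + b.X)))\{a,c,d} + b.(rec X. c.(d.d.(X + 0) + d.(X\{a,c,d} + b.X)))) → =d=> v2, =d=> v3
  v2 = (rec X. c.(d.d.(X + 0) + d.(X\{a,c,d} + b.X)))\{a,c,d} + b.(rec X. c.(d.d.(X + 0) + d.(X\{a,c,d} + b.X))) → =b=> v0
  v3 = d.((rec X. c.(d.d.(X + 0) + d.(X\{a,c,d} + b.X))) + 0) → =d=> v4
  v4 = (rec X. c.(d.d.(X + 0) + d.(X\{a,c,d} + b.X))) + 0 → =c=> v1
Executing cc from P (initial set {u0}):
  after c @ step 1: {u1}
  after c @ step 2: {u2}
  — P admits the full trace.
Executing cc from Q (initial set {v0}):
  after c @ step 1: {v1}
  after c @ step 2: ∅  — Q cannot continue

NO — witness ⟨cc⟩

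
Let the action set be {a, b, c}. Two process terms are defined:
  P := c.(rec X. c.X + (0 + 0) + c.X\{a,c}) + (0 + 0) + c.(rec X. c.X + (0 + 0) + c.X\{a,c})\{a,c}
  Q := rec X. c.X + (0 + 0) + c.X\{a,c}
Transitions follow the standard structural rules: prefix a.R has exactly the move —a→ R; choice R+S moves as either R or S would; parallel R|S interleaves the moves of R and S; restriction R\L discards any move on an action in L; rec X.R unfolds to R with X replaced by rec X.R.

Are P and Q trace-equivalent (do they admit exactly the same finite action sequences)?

Reachable graph of P (3 states):
  s0 = c.(rec X. c.X + (0 + 0) + c.X\{a,c}) + (0 + 0) + c.(rec X. c.X + (0 + 0) + c.X\{a,c})\{a,c} → —c→ s1, —c→ s2
  s1 = (rec X. c.X + (0 + 0) + c.X\{a,c})\{a,c} → ·
  s2 = rec X. c.X + (0 + 0) + c.X\{a,c} → —c→ s1, —c→ s2
Reachable graph of Q (2 states):
  t0 = rec X. c.X + (0 + 0) + c.X\{a,c} → —c→ t0, —c→ t1
  t1 = (rec X. c.X + (0 + 0) + c.X\{a,c})\{a,c} → ·
Partition-refinement fixed point:
  B0 = {s0, s2, t0}
  B1 = {s1, t1}
s0 ∈ B0, t0 ∈ B0 → same block
Bisimilar ⇒ trace-equivalent.

traces(P) = traces(Q)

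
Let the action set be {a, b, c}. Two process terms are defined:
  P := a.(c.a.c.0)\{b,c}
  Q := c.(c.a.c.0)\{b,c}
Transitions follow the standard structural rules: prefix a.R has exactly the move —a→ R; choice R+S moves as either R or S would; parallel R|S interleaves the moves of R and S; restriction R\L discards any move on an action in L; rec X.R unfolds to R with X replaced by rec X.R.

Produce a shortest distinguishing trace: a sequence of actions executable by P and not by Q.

a

P's transition system — 2 states:
  u0 = a.(c.a.c.0)\{b,c} has moves -a-> u1
  u1 = (c.a.c.0)\{b,c} has moves (no moves)
Q's transition system — 2 states:
  v0 = c.(c.a.c.0)\{b,c} has moves -c-> v1
  v1 = (c.a.c.0)\{b,c} has moves (no moves)
Trace ⟨a⟩ through P, begin at {u0}:
  [1] a ⇒ {u1}
  — P admits the full trace.
Trace ⟨a⟩ through Q, begin at {v0}:
  [1] a ⇒ no successor for Q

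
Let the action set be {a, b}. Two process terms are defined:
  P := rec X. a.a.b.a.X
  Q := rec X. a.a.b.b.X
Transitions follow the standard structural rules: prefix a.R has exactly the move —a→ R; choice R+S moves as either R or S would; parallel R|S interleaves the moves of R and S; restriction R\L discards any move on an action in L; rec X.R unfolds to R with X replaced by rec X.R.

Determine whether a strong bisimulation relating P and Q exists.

NO

Reachable graph of P (4 states):
  u0 = rec X. a.a.b.a.X → =a=> u1
  u1 = a.b.a.(rec X. a.a.b.a.X) → =a=> u2
  u2 = b.a.(rec X. a.a.b.a.X) → =b=> u3
  u3 = a.(rec X. a.a.b.a.X) → =a=> u0
Reachable graph of Q (4 states):
  v0 = rec X. a.a.b.b.X → =a=> v1
  v1 = a.b.b.(rec X. a.a.b.b.X) → =a=> v2
  v2 = b.b.(rec X. a.a.b.b.X) → =b=> v3
  v3 = b.(rec X. a.a.b.b.X) → =b=> v0
Partition-refinement fixed point:
  B0 = {u0}
  B1 = {u1}
  B2 = {u2}
  B3 = {u3}
  B4 = {v0}
  B5 = {v1}
  B6 = {v2}
  B7 = {v3}
u0 ∈ B0, v0 ∈ B4 → different blocks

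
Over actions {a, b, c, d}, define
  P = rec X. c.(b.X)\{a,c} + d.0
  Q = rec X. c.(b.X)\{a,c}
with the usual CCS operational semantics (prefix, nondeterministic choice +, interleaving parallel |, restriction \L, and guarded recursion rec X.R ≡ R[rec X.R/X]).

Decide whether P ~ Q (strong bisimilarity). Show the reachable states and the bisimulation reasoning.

NO

LTS(P): 5 reachable states
  u0 = rec X. c.(b.X)\{a,c} + d.0 | —c→ u1, —d→ u2
  u1 = (b.(rec X. c.(b.X)\{a,c} + d.0))\{a,c} | —b→ u3
  u2 = 0 | deadlocked
  u3 = (rec X. c.(b.X)\{a,c} + d.0)\{a,c} | —d→ u4
  u4 = 0\{a,c} | deadlocked
LTS(Q): 3 reachable states
  v0 = rec X. c.(b.X)\{a,c} | —c→ v1
  v1 = (b.(rec X. c.(b.X)\{a,c}))\{a,c} | —b→ v2
  v2 = (rec X. c.(b.X)\{a,c})\{a,c} | deadlocked
Partition-refinement fixed point:
  B0 = {u0}
  B1 = {u2, u4, v2}
  B2 = {u1}
  B3 = {u3}
  B4 = {v0}
  B5 = {v1}
u0 ∈ B0, v0 ∈ B4 → different blocks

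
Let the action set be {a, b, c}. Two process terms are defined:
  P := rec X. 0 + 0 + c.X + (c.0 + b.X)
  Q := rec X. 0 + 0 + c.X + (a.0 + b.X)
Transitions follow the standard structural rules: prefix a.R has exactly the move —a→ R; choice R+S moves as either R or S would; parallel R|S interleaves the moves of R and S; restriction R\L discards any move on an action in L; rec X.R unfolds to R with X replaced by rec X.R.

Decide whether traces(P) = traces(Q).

traces(P) ≠ traces(Q) — witness ⟨a⟩

LTS(P): 2 reachable states
  s0 = rec X. 0 + 0 + c.X + (c.0 + b.X) has moves ··b··> s0, ··c··> s0, ··c··> s1
  s1 = 0 has moves (no moves)
LTS(Q): 2 reachable states
  t0 = rec X. 0 + 0 + c.X + (a.0 + b.X) has moves ··a··> t1, ··b··> t0, ··c··> t0
  t1 = 0 has moves (no moves)
Executing a from Q (initial set {t0}):
  [1] a ⇒ {t1}
  Q completes σ.
Executing a from P (initial set {s0}):
  [1] a ⇒ no successor for P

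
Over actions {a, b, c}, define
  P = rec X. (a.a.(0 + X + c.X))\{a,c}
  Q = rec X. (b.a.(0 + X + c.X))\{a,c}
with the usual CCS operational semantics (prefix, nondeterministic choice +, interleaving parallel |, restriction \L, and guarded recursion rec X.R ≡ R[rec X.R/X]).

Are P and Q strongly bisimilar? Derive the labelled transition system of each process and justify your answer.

NO

LTS(P): 1 reachable states
  m0 = rec X. (a.a.(0 + X + c.X))\{a,c} ⊢ stopped
LTS(Q): 2 reachable states
  n0 = rec X. (b.a.(0 + X + c.X))\{a,c} ⊢ -b-> n1
  n1 = (a.(0 + (rec X. (b.a.(0 + X + c.X))\{a,c}) + c.(rec X. (b.a.(0 + X + c.X))\{a,c})))\{a,c} ⊢ stopped
Bisimilarity quotient blocks:
  B0 = {m0, n1}
  B1 = {n0}
m0 ∈ B0, n0 ∈ B1 → different blocks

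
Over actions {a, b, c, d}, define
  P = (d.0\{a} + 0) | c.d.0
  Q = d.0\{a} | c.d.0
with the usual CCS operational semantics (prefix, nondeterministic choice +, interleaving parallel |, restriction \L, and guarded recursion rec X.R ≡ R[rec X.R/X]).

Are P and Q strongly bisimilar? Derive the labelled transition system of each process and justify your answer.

P's transition system — 6 states:
  p0 = (d.0\{a} + 0) | c.d.0 | =c=> p1, =d=> p2
  p1 = (d.0\{a} + 0) | d.0 | =d=> p3, =d=> p4
  p2 = 0\{a} | c.d.0 | =c=> p4
  p3 = (d.0\{a} + 0) | 0 | =d=> p5
  p4 = 0\{a} | d.0 | =d=> p5
  p5 = 0\{a} | 0 | (no moves)
Q's transition system — 6 states:
  q0 = d.0\{a} | c.d.0 | =c=> q1, =d=> q2
  q1 = d.0\{a} | d.0 | =d=> q3, =d=> q4
  q2 = 0\{a} | c.d.0 | =c=> q3
  q3 = 0\{a} | d.0 | =d=> q5
  q4 = d.0\{a} | 0 | =d=> q5
  q5 = 0\{a} | 0 | (no moves)
Partition-refinement fixed point:
  B0 = {p0, q0}
  B1 = {p1, q1}
  B2 = {p3, p4, q3, q4}
  B3 = {p5, q5}
  B4 = {p2, q2}
p0 ∈ B0, q0 ∈ B0 → same block

bisimilar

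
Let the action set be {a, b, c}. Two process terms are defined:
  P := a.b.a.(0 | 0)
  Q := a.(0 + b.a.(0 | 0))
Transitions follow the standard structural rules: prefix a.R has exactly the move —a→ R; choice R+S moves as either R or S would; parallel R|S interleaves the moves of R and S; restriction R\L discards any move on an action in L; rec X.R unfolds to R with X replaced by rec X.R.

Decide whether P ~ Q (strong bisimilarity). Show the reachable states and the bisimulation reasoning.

LTS(P): 4 reachable states
  s0 = a.b.a.(0 | 0) → -a-> s1
  s1 = b.a.(0 | 0) → -b-> s2
  s2 = a.(0 | 0) → -a-> s3
  s3 = 0 | 0 → (no moves)
LTS(Q): 4 reachable states
  t0 = a.(0 + b.a.(0 | 0)) → -a-> t1
  t1 = 0 + b.a.(0 | 0) → -b-> t2
  t2 = a.(0 | 0) → -a-> t3
  t3 = 0 | 0 → (no moves)
Bisimilarity quotient blocks:
  B0 = {s0, t0}
  B1 = {s1, t1}
  B2 = {s2, t2}
  B3 = {s3, t3}
s0 ∈ B0, t0 ∈ B0 → same block

P ~ Q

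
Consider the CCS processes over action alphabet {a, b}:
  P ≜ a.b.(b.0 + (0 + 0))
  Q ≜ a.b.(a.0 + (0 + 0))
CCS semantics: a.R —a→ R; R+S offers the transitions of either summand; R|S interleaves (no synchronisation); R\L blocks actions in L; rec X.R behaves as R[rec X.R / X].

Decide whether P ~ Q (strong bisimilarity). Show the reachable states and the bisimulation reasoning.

LTS(P): 4 reachable states
  s0 = a.b.(b.0 + (0 + 0)) ⊢ —a→ s1
  s1 = b.(b.0 + (0 + 0)) ⊢ —b→ s2
  s2 = b.0 + (0 + 0) ⊢ —b→ s3
  s3 = 0 ⊢ stopped
LTS(Q): 4 reachable states
  t0 = a.b.(a.0 + (0 + 0)) ⊢ —a→ t1
  t1 = b.(a.0 + (0 + 0)) ⊢ —b→ t2
  t2 = a.0 + (0 + 0) ⊢ —a→ t3
  t3 = 0 ⊢ stopped
Partition-refinement fixed point:
  B0 = {s0}
  B1 = {s1}
  B2 = {s2}
  B3 = {s3, t3}
  B4 = {t0}
  B5 = {t1}
  B6 = {t2}
s0 ∈ B0, t0 ∈ B4 → different blocks

not bisimilar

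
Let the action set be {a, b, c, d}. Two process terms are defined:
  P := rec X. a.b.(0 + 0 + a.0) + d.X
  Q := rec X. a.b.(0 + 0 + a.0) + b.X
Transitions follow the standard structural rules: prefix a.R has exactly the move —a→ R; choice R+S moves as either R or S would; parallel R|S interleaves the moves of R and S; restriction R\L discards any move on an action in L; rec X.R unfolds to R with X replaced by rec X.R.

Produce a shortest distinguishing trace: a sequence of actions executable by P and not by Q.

d

LTS(P): 4 reachable states
  p0 = rec X. a.b.(0 + 0 + a.0) + d.X | =a=> p1, =d=> p0
  p1 = b.(0 + 0 + a.0) | =b=> p2
  p2 = 0 + 0 + a.0 | =a=> p3
  p3 = 0 | stopped
LTS(Q): 4 reachable states
  q0 = rec X. a.b.(0 + 0 + a.0) + b.X | =a=> q1, =b=> q0
  q1 = b.(0 + 0 + a.0) | =b=> q2
  q2 = 0 + 0 + a.0 | =a=> q3
  q3 = 0 | stopped
Trace ⟨d⟩ through P, begin at {p0}:
  [1] d ⇒ {p0}
  ✓ P
Trace ⟨d⟩ through Q, begin at {q0}:
  [1] d ⇒ ∅  — Q cannot continue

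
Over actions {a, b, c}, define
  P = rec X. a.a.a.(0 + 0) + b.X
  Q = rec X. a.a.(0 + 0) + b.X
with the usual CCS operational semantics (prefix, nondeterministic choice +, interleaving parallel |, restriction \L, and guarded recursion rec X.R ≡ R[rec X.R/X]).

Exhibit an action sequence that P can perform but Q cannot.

aaa

LTS(P): 4 reachable states
  u0 = rec X. a.a.a.(0 + 0) + b.X ⊢ -a-> u1, -b-> u0
  u1 = a.a.(0 + 0) ⊢ -a-> u2
  u2 = a.(0 + 0) ⊢ -a-> u3
  u3 = 0 + 0 ⊢ (no moves)
LTS(Q): 3 reachable states
  v0 = rec X. a.a.(0 + 0) + b.X ⊢ -a-> v1, -b-> v0
  v1 = a.(0 + 0) ⊢ -a-> v2
  v2 = 0 + 0 ⊢ (no moves)
Trace ⟨aaa⟩ through P, begin at {u0}:
  step 1 (a): {u1}
  step 2 (a): {u2}
  step 3 (a): {u3}
  P completes σ.
Trace ⟨aaa⟩ through Q, begin at {v0}:
  step 1 (a): {v1}
  step 2 (a): {v2}
  step 3 (a): no successor for Q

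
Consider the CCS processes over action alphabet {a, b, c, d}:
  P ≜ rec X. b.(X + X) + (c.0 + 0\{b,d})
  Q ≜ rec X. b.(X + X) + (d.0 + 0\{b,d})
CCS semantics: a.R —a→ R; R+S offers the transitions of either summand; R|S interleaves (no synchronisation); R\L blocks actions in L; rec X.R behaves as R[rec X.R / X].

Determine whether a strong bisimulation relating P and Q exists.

Reachable graph of P (3 states):
  m0 = rec X. b.(X + X) + (c.0 + 0\{b,d}) → =b=> m1, =c=> m2
  m1 = (rec X. b.(X + X) + (c.0 + 0\{b,d})) + (rec X. b.(X + X) + (c.0 + 0\{b,d})) → =b=> m1, =c=> m2
  m2 = 0 → deadlocked
Reachable graph of Q (3 states):
  n0 = rec X. b.(X + X) + (d.0 + 0\{b,d}) → =b=> n1, =d=> n2
  n1 = (rec X. b.(X + X) + (d.0 + 0\{b,d})) + (rec X. b.(X + X) + (d.0 + 0\{b,d})) → =b=> n1, =d=> n2
  n2 = 0 → deadlocked
Partition-refinement fixed point:
  B0 = {m0, m1}
  B1 = {m2, n2}
  B2 = {n0, n1}
m0 ∈ B0, n0 ∈ B2 → different blocks

not bisimilar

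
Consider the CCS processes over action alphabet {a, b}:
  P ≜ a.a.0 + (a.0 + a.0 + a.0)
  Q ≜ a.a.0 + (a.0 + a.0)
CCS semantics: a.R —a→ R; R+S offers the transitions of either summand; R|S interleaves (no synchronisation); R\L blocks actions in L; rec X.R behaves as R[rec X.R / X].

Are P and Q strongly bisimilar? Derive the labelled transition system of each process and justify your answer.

P's transition system — 3 states:
  m0 = a.a.0 + (a.0 + a.0 + a.0) ⊢ --a--▸ m1, --a--▸ m2
  m1 = 0 ⊢ (no moves)
  m2 = a.0 ⊢ --a--▸ m1
Q's transition system — 3 states:
  n0 = a.a.0 + (a.0 + a.0) ⊢ --a--▸ n1, --a--▸ n2
  n1 = 0 ⊢ (no moves)
  n2 = a.0 ⊢ --a--▸ n1
Coarsest stable partition (strong bisimilarity classes):
  B0 = {m0, n0}
  B1 = {m1, n1}
  B2 = {m2, n2}
m0 ∈ B0, n0 ∈ B0 → same block

P ~ Q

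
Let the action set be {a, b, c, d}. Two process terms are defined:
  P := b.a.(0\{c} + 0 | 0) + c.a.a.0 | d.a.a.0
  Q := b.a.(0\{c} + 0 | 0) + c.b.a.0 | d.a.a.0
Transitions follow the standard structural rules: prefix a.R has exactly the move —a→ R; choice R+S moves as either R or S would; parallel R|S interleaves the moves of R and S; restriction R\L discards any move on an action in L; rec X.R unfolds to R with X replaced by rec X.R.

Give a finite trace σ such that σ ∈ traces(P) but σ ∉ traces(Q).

ca

Reachable graph of P (18 states):
  s0 = b.a.(0\{c} + 0 | 0) + c.a.a.0 | d.a.a.0 | —b→ s1, —c→ s2, —d→ s3
  s1 = a.(0\{c} + 0 | 0) | —a→ s4
  s2 = a.a.0 | d.a.a.0 | —a→ s5, —d→ s6
  s3 = c.a.a.0 | a.a.0 | —a→ s7, —c→ s6
  s4 = 0\{c} + 0 | 0 | deadlocked
  s5 = a.0 | d.a.a.0 | —a→ s8, —d→ s9
  s6 = a.a.0 | a.a.0 | —a→ s10, —a→ s9
  s7 = c.a.a.0 | a.0 | —a→ s11, —c→ s10
  s8 = 0 | d.a.a.0 | —d→ s12
  s9 = a.0 | a.a.0 | —a→ s12, —a→ s13
  s10 = a.a.0 | a.0 | —a→ s13, —a→ s14
  s11 = c.a.a.0 | 0 | —c→ s14
  s12 = 0 | a.a.0 | —a→ s15
  s13 = a.0 | a.0 | —a→ s15, —a→ s16
  s14 = a.a.0 | 0 | —a→ s16
  s15 = 0 | a.0 | —a→ s17
  s16 = a.0 | 0 | —a→ s17
  s17 = 0 | 0 | deadlocked
Reachable graph of Q (18 states):
  t0 = b.a.(0\{c} + 0 | 0) + c.b.a.0 | d.a.a.0 | —b→ t1, —c→ t2, —d→ t3
  t1 = a.(0\{c} + 0 | 0) | —a→ t4
  t2 = b.a.0 | d.a.a.0 | —b→ t5, —d→ t6
  t3 = c.b.a.0 | a.a.0 | —a→ t7, —c→ t6
  t4 = 0\{c} + 0 | 0 | deadlocked
  t5 = a.0 | d.a.a.0 | —a→ t8, —d→ t9
  t6 = b.a.0 | a.a.0 | —a→ t10, —b→ t9
  t7 = c.b.a.0 | a.0 | —a→ t11, —c→ t10
  t8 = 0 | d.a.a.0 | —d→ t12
  t9 = a.0 | a.a.0 | —a→ t12, —a→ t13
  t10 = b.a.0 | a.0 | —a→ t14, —b→ t13
  t11 = c.b.a.0 | 0 | —c→ t14
  t12 = 0 | a.a.0 | —a→ t15
  t13 = a.0 | a.0 | —a→ t15, —a→ t16
  t14 = b.a.0 | 0 | —b→ t16
  t15 = 0 | a.0 | —a→ t17
  t16 = a.0 | 0 | —a→ t17
  t17 = 0 | 0 | deadlocked
Run σ = ⟨ca⟩ on P: start {s0}
  [1] c ⇒ {s2}
  [2] a ⇒ {s5}
  — P admits the full trace.
Run σ = ⟨ca⟩ on Q: start {t0}
  [1] c ⇒ {t2}
  [2] a ⇒ ∅ (Q stuck)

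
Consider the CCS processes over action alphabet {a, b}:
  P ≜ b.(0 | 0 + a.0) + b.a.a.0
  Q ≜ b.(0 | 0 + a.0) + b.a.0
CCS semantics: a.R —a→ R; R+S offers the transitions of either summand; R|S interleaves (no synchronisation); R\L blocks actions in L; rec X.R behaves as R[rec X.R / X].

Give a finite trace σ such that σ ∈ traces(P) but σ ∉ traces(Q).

LTS(P): 5 reachable states
  u0 = b.(0 | 0 + a.0) + b.a.a.0 has moves -b-> u1, -b-> u2
  u1 = 0 | 0 + a.0 has moves -a-> u3
  u2 = a.a.0 has moves -a-> u4
  u3 = 0 has moves ∅
  u4 = a.0 has moves -a-> u3
LTS(Q): 4 reachable states
  v0 = b.(0 | 0 + a.0) + b.a.0 has moves -b-> v1, -b-> v2
  v1 = 0 | 0 + a.0 has moves -a-> v3
  v2 = a.0 has moves -a-> v3
  v3 = 0 has moves ∅
Run σ = ⟨baa⟩ on P: start {u0}
  [1] b ⇒ {u1, u2}
  [2] a ⇒ {u3, u4}
  [3] a ⇒ {u3}
  ✓ P
Run σ = ⟨baa⟩ on Q: start {v0}
  [1] b ⇒ {v1, v2}
  [2] a ⇒ {v3}
  [3] a ⇒ no successor for Q

baa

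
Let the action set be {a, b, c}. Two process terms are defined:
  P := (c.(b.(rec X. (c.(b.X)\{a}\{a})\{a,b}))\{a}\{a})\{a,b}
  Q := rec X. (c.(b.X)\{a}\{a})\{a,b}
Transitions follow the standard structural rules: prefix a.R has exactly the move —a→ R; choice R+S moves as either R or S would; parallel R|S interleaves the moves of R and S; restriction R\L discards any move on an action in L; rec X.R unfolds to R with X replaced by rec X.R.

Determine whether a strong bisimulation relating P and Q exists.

YES

LTS(P): 2 reachable states
  m0 = (c.(b.(rec X. (c.(b.X)\{a}\{a})\{a,b}))\{a}\{a})\{a,b} | -c-> m1
  m1 = (b.(rec X. (c.(b.X)\{a}\{a})\{a,b}))\{a}\{a}\{a,b} | deadlocked
LTS(Q): 2 reachable states
  n0 = rec X. (c.(b.X)\{a}\{a})\{a,b} | -c-> n1
  n1 = (b.(rec X. (c.(b.X)\{a}\{a})\{a,b}))\{a}\{a}\{a,b} | deadlocked
Partition-refinement fixed point:
  B0 = {m0, n0}
  B1 = {m1, n1}
m0 ∈ B0, n0 ∈ B0 → same block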